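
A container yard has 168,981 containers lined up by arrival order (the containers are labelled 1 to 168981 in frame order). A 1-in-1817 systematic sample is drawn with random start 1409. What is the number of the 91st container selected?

k = 1817
91st selection = r + (91−1)·k = 1409 + 90×1817 = 1409 + 163530 = 164939

164939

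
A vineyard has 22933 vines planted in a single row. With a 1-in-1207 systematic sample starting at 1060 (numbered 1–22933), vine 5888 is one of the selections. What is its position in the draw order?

k = 1207
position = (5888 − 1060)/1207 + 1 = 4828/1207 + 1 = 4 + 1 = 5

5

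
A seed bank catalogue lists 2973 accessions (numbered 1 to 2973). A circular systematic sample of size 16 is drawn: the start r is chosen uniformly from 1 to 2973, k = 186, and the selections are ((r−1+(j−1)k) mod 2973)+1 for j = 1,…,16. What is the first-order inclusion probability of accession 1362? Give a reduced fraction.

For each position j, as r ranges over 1…2973 the j-th selection hits every accession exactly once, so accession 1362 is selected for exactly 16 of the 2973 starts.
Inclusion probability = 16/2973.

16/2973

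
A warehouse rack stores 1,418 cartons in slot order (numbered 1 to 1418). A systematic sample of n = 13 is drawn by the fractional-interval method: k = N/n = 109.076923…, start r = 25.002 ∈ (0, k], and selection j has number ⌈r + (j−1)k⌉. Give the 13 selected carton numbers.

26, 135, 244, 353, 462, 571, 680, 789, 898, 1007, 1116, 1225, 1334

j=1: r + 0k = 25.002 → ⌈·⌉ = 26
j=2: r + 1k = 134.078923… → ⌈·⌉ = 135
j=3: r + 2k = 243.155846… → ⌈·⌉ = 244
j=4: r + 3k = 352.232769… → ⌈·⌉ = 353
j=5: r + 4k = 461.309692… → ⌈·⌉ = 462
j=6: r + 5k = 570.386615… → ⌈·⌉ = 571
j=7: r + 6k = 679.463538… → ⌈·⌉ = 680
j=8: r + 7k = 788.540461… → ⌈·⌉ = 789
j=9: r + 8k = 897.617384… → ⌈·⌉ = 898
j=10: r + 9k = 1006.694307… → ⌈·⌉ = 1007
j=11: r + 10k = 1115.771230… → ⌈·⌉ = 1116
j=12: r + 11k = 1224.848153… → ⌈·⌉ = 1225
j=13: r + 12k = 1333.925076… → ⌈·⌉ = 1334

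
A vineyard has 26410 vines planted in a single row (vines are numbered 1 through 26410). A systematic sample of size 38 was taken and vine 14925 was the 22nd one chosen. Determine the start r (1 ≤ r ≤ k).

330

k = 26410/38 = 695
r = 14925 − (22−1)×695 = 14925 − 14595 = 330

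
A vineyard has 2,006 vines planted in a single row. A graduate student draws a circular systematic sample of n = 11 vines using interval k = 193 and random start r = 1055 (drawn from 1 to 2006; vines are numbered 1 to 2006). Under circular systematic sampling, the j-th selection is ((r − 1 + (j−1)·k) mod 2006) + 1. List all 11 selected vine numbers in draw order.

Selection 1: 1055
Selection 2: 1055 + 193 = 1248
Selection 3: 1248 + 193 = 1441
Selection 4: 1441 + 193 = 1634
Selection 5: 1634 + 193 = 1827
Selection 6: 1827 + 193 = 2020 → 2020 − 2006 = 14
Selection 7: 14 + 193 = 207
Selection 8: 207 + 193 = 400
Selection 9: 400 + 193 = 593
Selection 10: 593 + 193 = 786
Selection 11: 786 + 193 = 979

1055, 1248, 1441, 1634, 1827, 14, 207, 400, 593, 786, 979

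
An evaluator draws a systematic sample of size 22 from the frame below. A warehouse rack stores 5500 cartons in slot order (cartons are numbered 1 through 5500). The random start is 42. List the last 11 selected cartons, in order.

2792, 3042, 3292, 3542, 3792, 4042, 4292, 4542, 4792, 5042, 5292

k = N/n = 5500/22 = 250
12th selection = 42 + 11×250 = 2792
13th: 2792 + 250 = 3042
14th: 3042 + 250 = 3292
15th: 3292 + 250 = 3542
16th: 3542 + 250 = 3792
17th: 3792 + 250 = 4042
18th: 4042 + 250 = 4292
19th: 4292 + 250 = 4542
20th: 4542 + 250 = 4792
21st: 4792 + 250 = 5042
22nd: 5042 + 250 = 5292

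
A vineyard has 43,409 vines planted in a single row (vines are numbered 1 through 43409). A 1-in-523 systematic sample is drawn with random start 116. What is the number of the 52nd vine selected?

k = 523
52nd selection = r + (52−1)·k = 116 + 51×523 = 116 + 26673 = 26789

26789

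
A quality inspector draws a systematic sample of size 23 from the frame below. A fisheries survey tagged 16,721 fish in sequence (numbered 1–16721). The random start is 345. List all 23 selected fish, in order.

345, 1072, 1799, 2526, 3253, 3980, 4707, 5434, 6161, 6888, 7615, 8342, 9069, 9796, 10523, 11250, 11977, 12704, 13431, 14158, 14885, 15612, 16339

k = N/n = 16721/23 = 727
fish 1: 345
fish 2: 345 + 727 = 1072
fish 3: 1072 + 727 = 1799
fish 4: 1799 + 727 = 2526
fish 5: 2526 + 727 = 3253
fish 6: 3253 + 727 = 3980
fish 7: 3980 + 727 = 4707
fish 8: 4707 + 727 = 5434
fish 9: 5434 + 727 = 6161
fish 10: 6161 + 727 = 6888
fish 11: 6888 + 727 = 7615
fish 12: 7615 + 727 = 8342
fish 13: 8342 + 727 = 9069
fish 14: 9069 + 727 = 9796
fish 15: 9796 + 727 = 10523
fish 16: 10523 + 727 = 11250
fish 17: 11250 + 727 = 11977
fish 18: 11977 + 727 = 12704
fish 19: 12704 + 727 = 13431
fish 20: 13431 + 727 = 14158
fish 21: 14158 + 727 = 14885
fish 22: 14885 + 727 = 15612
fish 23: 15612 + 727 = 16339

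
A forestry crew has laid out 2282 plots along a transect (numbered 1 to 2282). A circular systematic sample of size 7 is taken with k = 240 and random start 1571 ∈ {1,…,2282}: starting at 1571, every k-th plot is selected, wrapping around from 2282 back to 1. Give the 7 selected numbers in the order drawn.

1571, 1811, 2051, 9, 249, 489, 729

Selection 1: 1571
Selection 2: 1571 + 240 = 1811
Selection 3: 1811 + 240 = 2051
Selection 4: 2051 + 240 = 2291 → 2291 − 2282 = 9
Selection 5: 9 + 240 = 249
Selection 6: 249 + 240 = 489
Selection 7: 489 + 240 = 729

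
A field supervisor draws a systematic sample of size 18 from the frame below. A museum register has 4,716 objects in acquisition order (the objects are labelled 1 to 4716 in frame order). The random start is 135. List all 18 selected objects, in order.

135, 397, 659, 921, 1183, 1445, 1707, 1969, 2231, 2493, 2755, 3017, 3279, 3541, 3803, 4065, 4327, 4589

k = N/n = 4716/18 = 262
object 1: 135
object 2: 135 + 262 = 397
object 3: 397 + 262 = 659
object 4: 659 + 262 = 921
object 5: 921 + 262 = 1183
object 6: 1183 + 262 = 1445
object 7: 1445 + 262 = 1707
object 8: 1707 + 262 = 1969
object 9: 1969 + 262 = 2231
object 10: 2231 + 262 = 2493
object 11: 2493 + 262 = 2755
object 12: 2755 + 262 = 3017
object 13: 3017 + 262 = 3279
object 14: 3279 + 262 = 3541
object 15: 3541 + 262 = 3803
object 16: 3803 + 262 = 4065
object 17: 4065 + 262 = 4327
object 18: 4327 + 262 = 4589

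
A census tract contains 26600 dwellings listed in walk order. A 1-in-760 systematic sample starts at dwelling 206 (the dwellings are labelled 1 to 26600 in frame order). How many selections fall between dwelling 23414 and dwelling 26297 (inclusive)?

k = 760
First selection ≥ 23414: 206 + ⌈(23414−206)/760⌉·760 = 206 + 31×760 = 23766
Last selection ≤ 26297: 206 + ⌊(26297−206)/760⌋·760 = 206 + 34×760 = 26046
Count = 34 − 31 + 1 = 4

4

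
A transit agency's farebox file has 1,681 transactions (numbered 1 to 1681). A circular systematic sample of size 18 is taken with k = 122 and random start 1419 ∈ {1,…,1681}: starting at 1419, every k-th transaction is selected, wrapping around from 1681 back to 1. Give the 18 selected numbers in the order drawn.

1419, 1541, 1663, 104, 226, 348, 470, 592, 714, 836, 958, 1080, 1202, 1324, 1446, 1568, 9, 131

Selection 1: 1419
Selection 2: 1419 + 122 = 1541
Selection 3: 1541 + 122 = 1663
Selection 4: 1663 + 122 = 1785 → 1785 − 1681 = 104
Selection 5: 104 + 122 = 226
Selection 6: 226 + 122 = 348
Selection 7: 348 + 122 = 470
Selection 8: 470 + 122 = 592
Selection 9: 592 + 122 = 714
Selection 10: 714 + 122 = 836
Selection 11: 836 + 122 = 958
Selection 12: 958 + 122 = 1080
Selection 13: 1080 + 122 = 1202
Selection 14: 1202 + 122 = 1324
Selection 15: 1324 + 122 = 1446
Selection 16: 1446 + 122 = 1568
Selection 17: 1568 + 122 = 1690 → 1690 − 1681 = 9
Selection 18: 9 + 122 = 131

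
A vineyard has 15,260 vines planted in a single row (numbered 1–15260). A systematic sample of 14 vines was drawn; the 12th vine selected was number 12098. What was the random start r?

108

k = 15260/14 = 1090
r = 12098 − (12−1)×1090 = 12098 − 11990 = 108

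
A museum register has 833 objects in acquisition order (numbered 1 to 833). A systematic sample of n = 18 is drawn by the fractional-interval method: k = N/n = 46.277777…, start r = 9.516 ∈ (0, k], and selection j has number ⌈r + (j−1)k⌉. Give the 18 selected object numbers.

10, 56, 103, 149, 195, 241, 288, 334, 380, 427, 473, 519, 565, 612, 658, 704, 750, 797

j=1: r + 0k = 9.516 → ⌈·⌉ = 10
j=2: r + 1k = 55.793777… → ⌈·⌉ = 56
j=3: r + 2k = 102.071555… → ⌈·⌉ = 103
j=4: r + 3k = 148.349333… → ⌈·⌉ = 149
j=5: r + 4k = 194.627111… → ⌈·⌉ = 195
j=6: r + 5k = 240.904888… → ⌈·⌉ = 241
j=7: r + 6k = 287.182666… → ⌈·⌉ = 288
j=8: r + 7k = 333.460444… → ⌈·⌉ = 334
j=9: r + 8k = 379.738222… → ⌈·⌉ = 380
j=10: r + 9k = 426.016 → ⌈·⌉ = 427
j=11: r + 10k = 472.293777… → ⌈·⌉ = 473
j=12: r + 11k = 518.571555… → ⌈·⌉ = 519
j=13: r + 12k = 564.849333… → ⌈·⌉ = 565
j=14: r + 13k = 611.127111… → ⌈·⌉ = 612
j=15: r + 14k = 657.404888… → ⌈·⌉ = 658
j=16: r + 15k = 703.682666… → ⌈·⌉ = 704
j=17: r + 16k = 749.960444… → ⌈·⌉ = 750
j=18: r + 17k = 796.238222… → ⌈·⌉ = 797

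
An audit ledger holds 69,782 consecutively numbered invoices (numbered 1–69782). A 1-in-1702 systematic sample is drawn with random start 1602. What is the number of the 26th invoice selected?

44152

k = 1702
26th selection = r + (26−1)·k = 1602 + 25×1702 = 1602 + 42550 = 44152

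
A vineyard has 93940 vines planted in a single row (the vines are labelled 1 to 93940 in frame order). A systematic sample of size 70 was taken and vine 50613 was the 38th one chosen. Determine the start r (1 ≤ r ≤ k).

959

k = 93940/70 = 1342
r = 50613 − (38−1)×1342 = 50613 − 49654 = 959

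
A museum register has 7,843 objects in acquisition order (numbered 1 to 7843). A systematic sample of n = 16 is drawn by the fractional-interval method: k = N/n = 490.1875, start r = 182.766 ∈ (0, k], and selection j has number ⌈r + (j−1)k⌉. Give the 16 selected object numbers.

j=1: r + 0k = 182.766 → ⌈·⌉ = 183
j=2: r + 1k = 672.9535 → ⌈·⌉ = 673
j=3: r + 2k = 1163.141 → ⌈·⌉ = 1164
j=4: r + 3k = 1653.3285 → ⌈·⌉ = 1654
j=5: r + 4k = 2143.516 → ⌈·⌉ = 2144
j=6: r + 5k = 2633.7035 → ⌈·⌉ = 2634
j=7: r + 6k = 3123.891 → ⌈·⌉ = 3124
j=8: r + 7k = 3614.0785 → ⌈·⌉ = 3615
j=9: r + 8k = 4104.266 → ⌈·⌉ = 4105
j=10: r + 9k = 4594.4535 → ⌈·⌉ = 4595
j=11: r + 10k = 5084.641 → ⌈·⌉ = 5085
j=12: r + 11k = 5574.8285 → ⌈·⌉ = 5575
j=13: r + 12k = 6065.016 → ⌈·⌉ = 6066
j=14: r + 13k = 6555.2035 → ⌈·⌉ = 6556
j=15: r + 14k = 7045.391 → ⌈·⌉ = 7046
j=16: r + 15k = 7535.5785 → ⌈·⌉ = 7536

183, 673, 1164, 1654, 2144, 2634, 3124, 3615, 4105, 4595, 5085, 5575, 6066, 6556, 7046, 7536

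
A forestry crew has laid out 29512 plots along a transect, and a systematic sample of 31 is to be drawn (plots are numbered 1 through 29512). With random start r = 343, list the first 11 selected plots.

343, 1295, 2247, 3199, 4151, 5103, 6055, 7007, 7959, 8911, 9863

k = N/n = 29512/31 = 952
plot 1: 343
plot 2: 343 + 952 = 1295
plot 3: 1295 + 952 = 2247
plot 4: 2247 + 952 = 3199
plot 5: 3199 + 952 = 4151
plot 6: 4151 + 952 = 5103
plot 7: 5103 + 952 = 6055
plot 8: 6055 + 952 = 7007
plot 9: 7007 + 952 = 7959
plot 10: 7959 + 952 = 8911
plot 11: 8911 + 952 = 9863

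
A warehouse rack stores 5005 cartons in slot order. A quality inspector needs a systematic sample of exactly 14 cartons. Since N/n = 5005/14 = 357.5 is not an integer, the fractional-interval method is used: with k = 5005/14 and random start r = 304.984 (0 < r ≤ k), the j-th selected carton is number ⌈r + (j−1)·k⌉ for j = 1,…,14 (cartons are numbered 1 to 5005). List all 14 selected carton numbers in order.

305, 663, 1020, 1378, 1735, 2093, 2450, 2808, 3165, 3523, 3880, 4238, 4595, 4953

j=1: r + 0k = 304.984 → ⌈·⌉ = 305
j=2: r + 1k = 662.484 → ⌈·⌉ = 663
j=3: r + 2k = 1019.984 → ⌈·⌉ = 1020
j=4: r + 3k = 1377.484 → ⌈·⌉ = 1378
j=5: r + 4k = 1734.984 → ⌈·⌉ = 1735
j=6: r + 5k = 2092.484 → ⌈·⌉ = 2093
j=7: r + 6k = 2449.984 → ⌈·⌉ = 2450
j=8: r + 7k = 2807.484 → ⌈·⌉ = 2808
j=9: r + 8k = 3164.984 → ⌈·⌉ = 3165
j=10: r + 9k = 3522.484 → ⌈·⌉ = 3523
j=11: r + 10k = 3879.984 → ⌈·⌉ = 3880
j=12: r + 11k = 4237.484 → ⌈·⌉ = 4238
j=13: r + 12k = 4594.984 → ⌈·⌉ = 4595
j=14: r + 13k = 4952.484 → ⌈·⌉ = 4953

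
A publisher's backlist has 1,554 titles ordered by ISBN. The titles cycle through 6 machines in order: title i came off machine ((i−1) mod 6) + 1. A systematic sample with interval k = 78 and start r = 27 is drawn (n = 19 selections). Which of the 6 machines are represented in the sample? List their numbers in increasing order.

Consecutive selections differ by k = 78, so their machine numbers differ by 78 mod 6 = 0.
gcd(78, 6) = 6, so the sample visits 6/6 = 1 distinct residues mod 6.
Start 27 is machine 3; the machines hit are 3.

3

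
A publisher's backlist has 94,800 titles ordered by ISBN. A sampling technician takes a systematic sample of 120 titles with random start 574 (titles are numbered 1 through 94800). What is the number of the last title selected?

94584

k = 94800/120 = 790
120th selection = r + (120−1)·k = 574 + 119×790 = 574 + 94010 = 94584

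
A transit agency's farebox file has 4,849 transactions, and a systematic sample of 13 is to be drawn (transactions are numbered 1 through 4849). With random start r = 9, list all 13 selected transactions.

k = N/n = 4849/13 = 373
transaction 1: 9
transaction 2: 9 + 373 = 382
transaction 3: 382 + 373 = 755
transaction 4: 755 + 373 = 1128
transaction 5: 1128 + 373 = 1501
transaction 6: 1501 + 373 = 1874
transaction 7: 1874 + 373 = 2247
transaction 8: 2247 + 373 = 2620
transaction 9: 2620 + 373 = 2993
transaction 10: 2993 + 373 = 3366
transaction 11: 3366 + 373 = 3739
transaction 12: 3739 + 373 = 4112
transaction 13: 4112 + 373 = 4485

9, 382, 755, 1128, 1501, 1874, 2247, 2620, 2993, 3366, 3739, 4112, 4485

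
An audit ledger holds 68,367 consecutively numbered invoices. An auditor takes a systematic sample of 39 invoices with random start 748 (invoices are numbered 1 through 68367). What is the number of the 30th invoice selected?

k = 68367/39 = 1753
30th selection = r + (30−1)·k = 748 + 29×1753 = 748 + 50837 = 51585

51585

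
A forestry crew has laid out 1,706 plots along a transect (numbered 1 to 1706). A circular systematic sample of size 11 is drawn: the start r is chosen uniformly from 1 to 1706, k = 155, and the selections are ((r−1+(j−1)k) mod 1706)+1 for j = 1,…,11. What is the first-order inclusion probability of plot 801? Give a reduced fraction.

11/1706

For each position j, as r ranges over 1…1706 the j-th selection hits every plot exactly once, so plot 801 is selected for exactly 11 of the 1706 starts.
Inclusion probability = 11/1706.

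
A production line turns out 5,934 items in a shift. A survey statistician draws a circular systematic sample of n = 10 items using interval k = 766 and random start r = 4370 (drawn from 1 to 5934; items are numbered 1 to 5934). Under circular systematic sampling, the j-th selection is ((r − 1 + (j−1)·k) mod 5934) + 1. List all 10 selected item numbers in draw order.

4370, 5136, 5902, 734, 1500, 2266, 3032, 3798, 4564, 5330

Selection 1: 4370
Selection 2: 4370 + 766 = 5136
Selection 3: 5136 + 766 = 5902
Selection 4: 5902 + 766 = 6668 → 6668 − 5934 = 734
Selection 5: 734 + 766 = 1500
Selection 6: 1500 + 766 = 2266
Selection 7: 2266 + 766 = 3032
Selection 8: 3032 + 766 = 3798
Selection 9: 3798 + 766 = 4564
Selection 10: 4564 + 766 = 5330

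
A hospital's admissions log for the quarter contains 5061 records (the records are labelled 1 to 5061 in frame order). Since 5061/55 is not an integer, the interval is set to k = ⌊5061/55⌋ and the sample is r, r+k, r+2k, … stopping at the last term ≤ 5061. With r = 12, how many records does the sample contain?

k = ⌊5061/55⌋ = 92
Achieved size = ⌊(5061 − 12)/92⌋ + 1 = ⌊5049/92⌋ + 1 = 54 + 1 = 55
(last selection: 12 + 54×92 = 4980 ≤ 5061; next would be 5072 > 5061)

55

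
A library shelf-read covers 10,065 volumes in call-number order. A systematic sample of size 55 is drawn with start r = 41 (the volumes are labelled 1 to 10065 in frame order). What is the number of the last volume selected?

k = 10065/55 = 183
55th selection = r + (55−1)·k = 41 + 54×183 = 41 + 9882 = 9923

9923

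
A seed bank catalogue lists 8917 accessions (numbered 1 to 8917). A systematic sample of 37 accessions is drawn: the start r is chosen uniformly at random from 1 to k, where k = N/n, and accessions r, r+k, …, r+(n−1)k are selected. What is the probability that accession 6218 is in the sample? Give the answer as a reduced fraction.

1/241

k = 8917/37 = 241.
Accession 6218 is selected iff r ≡ 6218 (mod 241); exactly one such r in {1,…,241}.
Inclusion probability = 1/241.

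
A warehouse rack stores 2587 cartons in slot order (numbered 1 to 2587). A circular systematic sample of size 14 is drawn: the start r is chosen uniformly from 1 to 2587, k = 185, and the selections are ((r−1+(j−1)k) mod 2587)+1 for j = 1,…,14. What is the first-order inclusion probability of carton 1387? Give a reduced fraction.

For each position j, as r ranges over 1…2587 the j-th selection hits every carton exactly once, so carton 1387 is selected for exactly 14 of the 2587 starts.
Inclusion probability = 14/2587.

14/2587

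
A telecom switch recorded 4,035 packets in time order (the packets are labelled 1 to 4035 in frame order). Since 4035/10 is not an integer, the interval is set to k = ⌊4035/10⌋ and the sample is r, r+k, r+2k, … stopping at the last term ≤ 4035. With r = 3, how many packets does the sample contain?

k = ⌊4035/10⌋ = 403
Achieved size = ⌊(4035 − 3)/403⌋ + 1 = ⌊4032/403⌋ + 1 = 10 + 1 = 11
(last selection: 3 + 10×403 = 4033 ≤ 4035; next would be 4436 > 4035)

11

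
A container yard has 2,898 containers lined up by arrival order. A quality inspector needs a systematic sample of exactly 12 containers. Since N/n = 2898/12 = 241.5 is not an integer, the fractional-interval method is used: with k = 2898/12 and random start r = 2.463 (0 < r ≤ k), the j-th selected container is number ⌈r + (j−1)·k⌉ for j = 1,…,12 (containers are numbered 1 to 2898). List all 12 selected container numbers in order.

j=1: r + 0k = 2.463 → ⌈·⌉ = 3
j=2: r + 1k = 243.963 → ⌈·⌉ = 244
j=3: r + 2k = 485.463 → ⌈·⌉ = 486
j=4: r + 3k = 726.963 → ⌈·⌉ = 727
j=5: r + 4k = 968.463 → ⌈·⌉ = 969
j=6: r + 5k = 1209.963 → ⌈·⌉ = 1210
j=7: r + 6k = 1451.463 → ⌈·⌉ = 1452
j=8: r + 7k = 1692.963 → ⌈·⌉ = 1693
j=9: r + 8k = 1934.463 → ⌈·⌉ = 1935
j=10: r + 9k = 2175.963 → ⌈·⌉ = 2176
j=11: r + 10k = 2417.463 → ⌈·⌉ = 2418
j=12: r + 11k = 2658.963 → ⌈·⌉ = 2659

3, 244, 486, 727, 969, 1210, 1452, 1693, 1935, 2176, 2418, 2659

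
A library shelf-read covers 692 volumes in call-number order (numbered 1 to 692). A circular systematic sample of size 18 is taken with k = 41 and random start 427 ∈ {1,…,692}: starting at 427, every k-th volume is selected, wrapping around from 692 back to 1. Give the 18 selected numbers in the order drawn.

Selection 1: 427
Selection 2: 427 + 41 = 468
Selection 3: 468 + 41 = 509
Selection 4: 509 + 41 = 550
Selection 5: 550 + 41 = 591
Selection 6: 591 + 41 = 632
Selection 7: 632 + 41 = 673
Selection 8: 673 + 41 = 714 → 714 − 692 = 22
Selection 9: 22 + 41 = 63
Selection 10: 63 + 41 = 104
Selection 11: 104 + 41 = 145
Selection 12: 145 + 41 = 186
Selection 13: 186 + 41 = 227
Selection 14: 227 + 41 = 268
Selection 15: 268 + 41 = 309
Selection 16: 309 + 41 = 350
Selection 17: 350 + 41 = 391
Selection 18: 391 + 41 = 432

427, 468, 509, 550, 591, 632, 673, 22, 63, 104, 145, 186, 227, 268, 309, 350, 391, 432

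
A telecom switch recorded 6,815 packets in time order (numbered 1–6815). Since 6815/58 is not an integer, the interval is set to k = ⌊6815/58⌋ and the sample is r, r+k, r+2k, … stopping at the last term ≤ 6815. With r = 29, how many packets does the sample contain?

59

k = ⌊6815/58⌋ = 117
Achieved size = ⌊(6815 − 29)/117⌋ + 1 = ⌊6786/117⌋ + 1 = 58 + 1 = 59
(last selection: 29 + 58×117 = 6815 ≤ 6815; next would be 6932 > 6815)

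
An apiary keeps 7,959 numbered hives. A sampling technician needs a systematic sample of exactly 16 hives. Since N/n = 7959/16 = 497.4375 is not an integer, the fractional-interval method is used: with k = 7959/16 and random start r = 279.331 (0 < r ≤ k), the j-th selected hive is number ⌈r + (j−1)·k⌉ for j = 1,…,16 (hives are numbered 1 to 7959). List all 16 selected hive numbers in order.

j=1: r + 0k = 279.331 → ⌈·⌉ = 280
j=2: r + 1k = 776.7685 → ⌈·⌉ = 777
j=3: r + 2k = 1274.206 → ⌈·⌉ = 1275
j=4: r + 3k = 1771.6435 → ⌈·⌉ = 1772
j=5: r + 4k = 2269.081 → ⌈·⌉ = 2270
j=6: r + 5k = 2766.5185 → ⌈·⌉ = 2767
j=7: r + 6k = 3263.956 → ⌈·⌉ = 3264
j=8: r + 7k = 3761.3935 → ⌈·⌉ = 3762
j=9: r + 8k = 4258.831 → ⌈·⌉ = 4259
j=10: r + 9k = 4756.2685 → ⌈·⌉ = 4757
j=11: r + 10k = 5253.706 → ⌈·⌉ = 5254
j=12: r + 11k = 5751.1435 → ⌈·⌉ = 5752
j=13: r + 12k = 6248.581 → ⌈·⌉ = 6249
j=14: r + 13k = 6746.0185 → ⌈·⌉ = 6747
j=15: r + 14k = 7243.456 → ⌈·⌉ = 7244
j=16: r + 15k = 7740.8935 → ⌈·⌉ = 7741

280, 777, 1275, 1772, 2270, 2767, 3264, 3762, 4259, 4757, 5254, 5752, 6249, 6747, 7244, 7741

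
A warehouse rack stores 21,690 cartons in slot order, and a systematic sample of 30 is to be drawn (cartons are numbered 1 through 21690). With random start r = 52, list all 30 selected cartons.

k = N/n = 21690/30 = 723
carton 1: 52
carton 2: 52 + 723 = 775
carton 3: 775 + 723 = 1498
carton 4: 1498 + 723 = 2221
carton 5: 2221 + 723 = 2944
carton 6: 2944 + 723 = 3667
carton 7: 3667 + 723 = 4390
carton 8: 4390 + 723 = 5113
carton 9: 5113 + 723 = 5836
carton 10: 5836 + 723 = 6559
carton 11: 6559 + 723 = 7282
carton 12: 7282 + 723 = 8005
carton 13: 8005 + 723 = 8728
carton 14: 8728 + 723 = 9451
carton 15: 9451 + 723 = 10174
carton 16: 10174 + 723 = 10897
carton 17: 10897 + 723 = 11620
carton 18: 11620 + 723 = 12343
carton 19: 12343 + 723 = 13066
carton 20: 13066 + 723 = 13789
carton 21: 13789 + 723 = 14512
carton 22: 14512 + 723 = 15235
carton 23: 15235 + 723 = 15958
carton 24: 15958 + 723 = 16681
carton 25: 16681 + 723 = 17404
carton 26: 17404 + 723 = 18127
carton 27: 18127 + 723 = 18850
carton 28: 18850 + 723 = 19573
carton 29: 19573 + 723 = 20296
carton 30: 20296 + 723 = 21019

52, 775, 1498, 2221, 2944, 3667, 4390, 5113, 5836, 6559, 7282, 8005, 8728, 9451, 10174, 10897, 11620, 12343, 13066, 13789, 14512, 15235, 15958, 16681, 17404, 18127, 18850, 19573, 20296, 21019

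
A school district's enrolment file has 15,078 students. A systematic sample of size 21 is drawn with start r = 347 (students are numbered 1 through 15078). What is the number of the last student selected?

k = 15078/21 = 718
21st selection = r + (21−1)·k = 347 + 20×718 = 347 + 14360 = 14707

14707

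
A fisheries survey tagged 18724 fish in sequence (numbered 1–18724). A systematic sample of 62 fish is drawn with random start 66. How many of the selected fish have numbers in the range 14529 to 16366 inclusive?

6

k = 18724/62 = 302
First selection ≥ 14529: 66 + ⌈(14529−66)/302⌉·302 = 66 + 48×302 = 14562
Last selection ≤ 16366: 66 + ⌊(16366−66)/302⌋·302 = 66 + 53×302 = 16072
Count = 53 − 48 + 1 = 6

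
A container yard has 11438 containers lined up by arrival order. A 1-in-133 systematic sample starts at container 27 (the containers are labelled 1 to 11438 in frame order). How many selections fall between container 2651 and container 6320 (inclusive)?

k = 133
First selection ≥ 2651: 27 + ⌈(2651−27)/133⌉·133 = 27 + 20×133 = 2687
Last selection ≤ 6320: 27 + ⌊(6320−27)/133⌋·133 = 27 + 47×133 = 6278
Count = 47 − 20 + 1 = 28

28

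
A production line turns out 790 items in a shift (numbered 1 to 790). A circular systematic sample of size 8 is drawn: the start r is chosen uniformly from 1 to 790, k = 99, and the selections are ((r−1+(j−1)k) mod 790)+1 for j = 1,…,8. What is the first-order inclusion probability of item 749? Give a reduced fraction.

4/395

For each position j, as r ranges over 1…790 the j-th selection hits every item exactly once, so item 749 is selected for exactly 8 of the 790 starts.
Inclusion probability = 8/790 = 4/395.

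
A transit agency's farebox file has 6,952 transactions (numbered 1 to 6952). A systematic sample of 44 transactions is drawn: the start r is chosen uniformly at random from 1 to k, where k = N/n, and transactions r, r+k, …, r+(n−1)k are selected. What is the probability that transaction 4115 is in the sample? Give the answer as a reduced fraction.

k = 6952/44 = 158.
Transaction 4115 is selected iff r ≡ 4115 (mod 158); exactly one such r in {1,…,158}.
Inclusion probability = 1/158.

1/158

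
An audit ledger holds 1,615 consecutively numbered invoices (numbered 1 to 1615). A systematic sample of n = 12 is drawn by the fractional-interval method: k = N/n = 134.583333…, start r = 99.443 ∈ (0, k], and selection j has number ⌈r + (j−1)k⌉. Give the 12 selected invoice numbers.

j=1: r + 0k = 99.443 → ⌈·⌉ = 100
j=2: r + 1k = 234.026333… → ⌈·⌉ = 235
j=3: r + 2k = 368.609666… → ⌈·⌉ = 369
j=4: r + 3k = 503.193 → ⌈·⌉ = 504
j=5: r + 4k = 637.776333… → ⌈·⌉ = 638
j=6: r + 5k = 772.359666… → ⌈·⌉ = 773
j=7: r + 6k = 906.943 → ⌈·⌉ = 907
j=8: r + 7k = 1041.526333… → ⌈·⌉ = 1042
j=9: r + 8k = 1176.109666… → ⌈·⌉ = 1177
j=10: r + 9k = 1310.693 → ⌈·⌉ = 1311
j=11: r + 10k = 1445.276333… → ⌈·⌉ = 1446
j=12: r + 11k = 1579.859666… → ⌈·⌉ = 1580

100, 235, 369, 504, 638, 773, 907, 1042, 1177, 1311, 1446, 1580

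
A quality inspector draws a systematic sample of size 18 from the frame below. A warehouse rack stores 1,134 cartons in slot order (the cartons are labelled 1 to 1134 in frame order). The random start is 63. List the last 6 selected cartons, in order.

819, 882, 945, 1008, 1071, 1134

k = N/n = 1134/18 = 63
13th selection = 63 + 12×63 = 819
14th: 819 + 63 = 882
15th: 882 + 63 = 945
16th: 945 + 63 = 1008
17th: 1008 + 63 = 1071
18th: 1071 + 63 = 1134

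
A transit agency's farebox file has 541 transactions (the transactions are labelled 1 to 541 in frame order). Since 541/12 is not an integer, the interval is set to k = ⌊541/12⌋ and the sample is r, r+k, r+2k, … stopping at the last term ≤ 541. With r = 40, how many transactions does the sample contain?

12

k = ⌊541/12⌋ = 45
Achieved size = ⌊(541 − 40)/45⌋ + 1 = ⌊501/45⌋ + 1 = 11 + 1 = 12
(last selection: 40 + 11×45 = 535 ≤ 541; next would be 580 > 541)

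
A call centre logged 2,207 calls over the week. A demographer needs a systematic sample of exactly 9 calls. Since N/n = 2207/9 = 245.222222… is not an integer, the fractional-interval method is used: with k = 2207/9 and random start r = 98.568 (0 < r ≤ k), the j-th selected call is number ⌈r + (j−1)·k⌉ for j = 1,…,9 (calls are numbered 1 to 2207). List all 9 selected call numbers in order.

99, 344, 590, 835, 1080, 1325, 1570, 1816, 2061

j=1: r + 0k = 98.568 → ⌈·⌉ = 99
j=2: r + 1k = 343.790222… → ⌈·⌉ = 344
j=3: r + 2k = 589.012444… → ⌈·⌉ = 590
j=4: r + 3k = 834.234666… → ⌈·⌉ = 835
j=5: r + 4k = 1079.456888… → ⌈·⌉ = 1080
j=6: r + 5k = 1324.679111… → ⌈·⌉ = 1325
j=7: r + 6k = 1569.901333… → ⌈·⌉ = 1570
j=8: r + 7k = 1815.123555… → ⌈·⌉ = 1816
j=9: r + 8k = 2060.345777… → ⌈·⌉ = 2061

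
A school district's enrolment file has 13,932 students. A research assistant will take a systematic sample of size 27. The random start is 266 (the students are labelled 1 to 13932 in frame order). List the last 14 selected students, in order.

6974, 7490, 8006, 8522, 9038, 9554, 10070, 10586, 11102, 11618, 12134, 12650, 13166, 13682

k = N/n = 13932/27 = 516
14th selection = 266 + 13×516 = 6974
15th: 6974 + 516 = 7490
16th: 7490 + 516 = 8006
17th: 8006 + 516 = 8522
18th: 8522 + 516 = 9038
19th: 9038 + 516 = 9554
20th: 9554 + 516 = 10070
21st: 10070 + 516 = 10586
22nd: 10586 + 516 = 11102
23rd: 11102 + 516 = 11618
24th: 11618 + 516 = 12134
25th: 12134 + 516 = 12650
26th: 12650 + 516 = 13166
27th: 13166 + 516 = 13682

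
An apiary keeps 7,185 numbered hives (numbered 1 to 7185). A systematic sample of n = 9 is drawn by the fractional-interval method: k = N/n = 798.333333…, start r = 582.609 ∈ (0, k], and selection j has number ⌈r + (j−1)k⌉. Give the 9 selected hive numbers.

j=1: r + 0k = 582.609 → ⌈·⌉ = 583
j=2: r + 1k = 1380.942333… → ⌈·⌉ = 1381
j=3: r + 2k = 2179.275666… → ⌈·⌉ = 2180
j=4: r + 3k = 2977.609 → ⌈·⌉ = 2978
j=5: r + 4k = 3775.942333… → ⌈·⌉ = 3776
j=6: r + 5k = 4574.275666… → ⌈·⌉ = 4575
j=7: r + 6k = 5372.609 → ⌈·⌉ = 5373
j=8: r + 7k = 6170.942333… → ⌈·⌉ = 6171
j=9: r + 8k = 6969.275666… → ⌈·⌉ = 6970

583, 1381, 2180, 2978, 3776, 4575, 5373, 6171, 6970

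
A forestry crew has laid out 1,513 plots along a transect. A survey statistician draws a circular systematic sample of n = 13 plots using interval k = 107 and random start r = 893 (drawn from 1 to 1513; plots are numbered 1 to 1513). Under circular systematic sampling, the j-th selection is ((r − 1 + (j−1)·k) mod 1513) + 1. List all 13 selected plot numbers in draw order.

Selection 1: 893
Selection 2: 893 + 107 = 1000
Selection 3: 1000 + 107 = 1107
Selection 4: 1107 + 107 = 1214
Selection 5: 1214 + 107 = 1321
Selection 6: 1321 + 107 = 1428
Selection 7: 1428 + 107 = 1535 → 1535 − 1513 = 22
Selection 8: 22 + 107 = 129
Selection 9: 129 + 107 = 236
Selection 10: 236 + 107 = 343
Selection 11: 343 + 107 = 450
Selection 12: 450 + 107 = 557
Selection 13: 557 + 107 = 664

893, 1000, 1107, 1214, 1321, 1428, 22, 129, 236, 343, 450, 557, 664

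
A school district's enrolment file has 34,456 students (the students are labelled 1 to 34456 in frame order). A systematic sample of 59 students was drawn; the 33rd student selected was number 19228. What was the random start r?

k = 34456/59 = 584
r = 19228 − (33−1)×584 = 19228 − 18688 = 540

540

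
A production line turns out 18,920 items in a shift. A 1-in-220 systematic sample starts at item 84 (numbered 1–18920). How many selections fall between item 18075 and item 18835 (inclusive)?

4

k = 220
First selection ≥ 18075: 84 + ⌈(18075−84)/220⌉·220 = 84 + 82×220 = 18124
Last selection ≤ 18835: 84 + ⌊(18835−84)/220⌋·220 = 84 + 85×220 = 18784
Count = 85 − 82 + 1 = 4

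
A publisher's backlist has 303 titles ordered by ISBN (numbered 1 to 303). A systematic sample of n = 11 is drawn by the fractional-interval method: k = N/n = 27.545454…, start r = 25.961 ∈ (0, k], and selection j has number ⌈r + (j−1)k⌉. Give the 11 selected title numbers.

26, 54, 82, 109, 137, 164, 192, 219, 247, 274, 302

j=1: r + 0k = 25.961 → ⌈·⌉ = 26
j=2: r + 1k = 53.506454… → ⌈·⌉ = 54
j=3: r + 2k = 81.051909… → ⌈·⌉ = 82
j=4: r + 3k = 108.597363… → ⌈·⌉ = 109
j=5: r + 4k = 136.142818… → ⌈·⌉ = 137
j=6: r + 5k = 163.688272… → ⌈·⌉ = 164
j=7: r + 6k = 191.233727… → ⌈·⌉ = 192
j=8: r + 7k = 218.779181… → ⌈·⌉ = 219
j=9: r + 8k = 246.324636… → ⌈·⌉ = 247
j=10: r + 9k = 273.870090… → ⌈·⌉ = 274
j=11: r + 10k = 301.415545… → ⌈·⌉ = 302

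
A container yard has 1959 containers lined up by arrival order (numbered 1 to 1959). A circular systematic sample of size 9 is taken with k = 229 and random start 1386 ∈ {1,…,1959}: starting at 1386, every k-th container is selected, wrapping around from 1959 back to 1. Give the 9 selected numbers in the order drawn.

Selection 1: 1386
Selection 2: 1386 + 229 = 1615
Selection 3: 1615 + 229 = 1844
Selection 4: 1844 + 229 = 2073 → 2073 − 1959 = 114
Selection 5: 114 + 229 = 343
Selection 6: 343 + 229 = 572
Selection 7: 572 + 229 = 801
Selection 8: 801 + 229 = 1030
Selection 9: 1030 + 229 = 1259

1386, 1615, 1844, 114, 343, 572, 801, 1030, 1259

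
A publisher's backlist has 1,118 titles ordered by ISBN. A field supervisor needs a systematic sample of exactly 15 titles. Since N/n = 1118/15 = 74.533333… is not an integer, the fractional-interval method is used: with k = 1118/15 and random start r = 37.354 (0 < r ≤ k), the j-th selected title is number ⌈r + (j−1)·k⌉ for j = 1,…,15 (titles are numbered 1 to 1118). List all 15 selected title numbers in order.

j=1: r + 0k = 37.354 → ⌈·⌉ = 38
j=2: r + 1k = 111.887333… → ⌈·⌉ = 112
j=3: r + 2k = 186.420666… → ⌈·⌉ = 187
j=4: r + 3k = 260.954 → ⌈·⌉ = 261
j=5: r + 4k = 335.487333… → ⌈·⌉ = 336
j=6: r + 5k = 410.020666… → ⌈·⌉ = 411
j=7: r + 6k = 484.554 → ⌈·⌉ = 485
j=8: r + 7k = 559.087333… → ⌈·⌉ = 560
j=9: r + 8k = 633.620666… → ⌈·⌉ = 634
j=10: r + 9k = 708.154 → ⌈·⌉ = 709
j=11: r + 10k = 782.687333… → ⌈·⌉ = 783
j=12: r + 11k = 857.220666… → ⌈·⌉ = 858
j=13: r + 12k = 931.754 → ⌈·⌉ = 932
j=14: r + 13k = 1006.287333… → ⌈·⌉ = 1007
j=15: r + 14k = 1080.820666… → ⌈·⌉ = 1081

38, 112, 187, 261, 336, 411, 485, 560, 634, 709, 783, 858, 932, 1007, 1081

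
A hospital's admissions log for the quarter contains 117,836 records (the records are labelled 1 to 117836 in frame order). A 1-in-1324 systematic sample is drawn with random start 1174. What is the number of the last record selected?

117686

k = 1324
89th selection = r + (89−1)·k = 1174 + 88×1324 = 1174 + 116512 = 117686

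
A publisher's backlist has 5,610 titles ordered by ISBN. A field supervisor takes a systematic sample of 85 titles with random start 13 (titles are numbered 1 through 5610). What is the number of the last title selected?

k = 5610/85 = 66
85th selection = r + (85−1)·k = 13 + 84×66 = 13 + 5544 = 5557

5557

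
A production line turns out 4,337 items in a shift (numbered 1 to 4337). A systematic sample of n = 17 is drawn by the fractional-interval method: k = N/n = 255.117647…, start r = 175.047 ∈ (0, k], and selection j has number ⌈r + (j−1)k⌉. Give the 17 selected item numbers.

j=1: r + 0k = 175.047 → ⌈·⌉ = 176
j=2: r + 1k = 430.164647… → ⌈·⌉ = 431
j=3: r + 2k = 685.282294… → ⌈·⌉ = 686
j=4: r + 3k = 940.399941… → ⌈·⌉ = 941
j=5: r + 4k = 1195.517588… → ⌈·⌉ = 1196
j=6: r + 5k = 1450.635235… → ⌈·⌉ = 1451
j=7: r + 6k = 1705.752882… → ⌈·⌉ = 1706
j=8: r + 7k = 1960.870529… → ⌈·⌉ = 1961
j=9: r + 8k = 2215.988176… → ⌈·⌉ = 2216
j=10: r + 9k = 2471.105823… → ⌈·⌉ = 2472
j=11: r + 10k = 2726.223470… → ⌈·⌉ = 2727
j=12: r + 11k = 2981.341117… → ⌈·⌉ = 2982
j=13: r + 12k = 3236.458764… → ⌈·⌉ = 3237
j=14: r + 13k = 3491.576411… → ⌈·⌉ = 3492
j=15: r + 14k = 3746.694058… → ⌈·⌉ = 3747
j=16: r + 15k = 4001.811705… → ⌈·⌉ = 4002
j=17: r + 16k = 4256.929352… → ⌈·⌉ = 4257

176, 431, 686, 941, 1196, 1451, 1706, 1961, 2216, 2472, 2727, 2982, 3237, 3492, 3747, 4002, 4257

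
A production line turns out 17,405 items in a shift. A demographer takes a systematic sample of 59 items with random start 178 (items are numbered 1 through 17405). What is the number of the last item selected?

k = 17405/59 = 295
59th selection = r + (59−1)·k = 178 + 58×295 = 178 + 17110 = 17288

17288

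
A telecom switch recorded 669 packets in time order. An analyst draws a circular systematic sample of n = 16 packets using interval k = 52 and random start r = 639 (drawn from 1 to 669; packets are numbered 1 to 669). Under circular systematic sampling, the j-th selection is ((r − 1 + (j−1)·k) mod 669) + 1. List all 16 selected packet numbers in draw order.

639, 22, 74, 126, 178, 230, 282, 334, 386, 438, 490, 542, 594, 646, 29, 81

Selection 1: 639
Selection 2: 639 + 52 = 691 → 691 − 669 = 22
Selection 3: 22 + 52 = 74
Selection 4: 74 + 52 = 126
Selection 5: 126 + 52 = 178
Selection 6: 178 + 52 = 230
Selection 7: 230 + 52 = 282
Selection 8: 282 + 52 = 334
Selection 9: 334 + 52 = 386
Selection 10: 386 + 52 = 438
Selection 11: 438 + 52 = 490
Selection 12: 490 + 52 = 542
Selection 13: 542 + 52 = 594
Selection 14: 594 + 52 = 646
Selection 15: 646 + 52 = 698 → 698 − 669 = 29
Selection 16: 29 + 52 = 81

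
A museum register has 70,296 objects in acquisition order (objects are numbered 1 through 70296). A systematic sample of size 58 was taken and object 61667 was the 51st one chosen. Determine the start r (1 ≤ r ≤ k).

k = 70296/58 = 1212
r = 61667 − (51−1)×1212 = 61667 − 60600 = 1067

1067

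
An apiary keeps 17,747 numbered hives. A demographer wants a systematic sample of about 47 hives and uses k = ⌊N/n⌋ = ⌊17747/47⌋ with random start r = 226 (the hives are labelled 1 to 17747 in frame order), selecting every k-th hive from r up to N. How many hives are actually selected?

k = ⌊17747/47⌋ = 377
Achieved size = ⌊(17747 − 226)/377⌋ + 1 = ⌊17521/377⌋ + 1 = 46 + 1 = 47
(last selection: 226 + 46×377 = 17568 ≤ 17747; next would be 17945 > 17747)

47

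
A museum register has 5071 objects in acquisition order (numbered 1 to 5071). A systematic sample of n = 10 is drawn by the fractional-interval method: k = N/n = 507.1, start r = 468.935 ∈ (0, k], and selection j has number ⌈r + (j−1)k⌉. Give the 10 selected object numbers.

469, 977, 1484, 1991, 2498, 3005, 3512, 4019, 4526, 5033

j=1: r + 0k = 468.935 → ⌈·⌉ = 469
j=2: r + 1k = 976.035 → ⌈·⌉ = 977
j=3: r + 2k = 1483.135 → ⌈·⌉ = 1484
j=4: r + 3k = 1990.235 → ⌈·⌉ = 1991
j=5: r + 4k = 2497.335 → ⌈·⌉ = 2498
j=6: r + 5k = 3004.435 → ⌈·⌉ = 3005
j=7: r + 6k = 3511.535 → ⌈·⌉ = 3512
j=8: r + 7k = 4018.635 → ⌈·⌉ = 4019
j=9: r + 8k = 4525.735 → ⌈·⌉ = 4526
j=10: r + 9k = 5032.835 → ⌈·⌉ = 5033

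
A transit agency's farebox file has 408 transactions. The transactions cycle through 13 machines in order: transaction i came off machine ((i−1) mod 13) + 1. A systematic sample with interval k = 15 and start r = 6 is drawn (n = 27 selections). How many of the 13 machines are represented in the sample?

Consecutive selections differ by k = 15, so their machine numbers differ by 15 mod 13 = 2.
gcd(15, 13) = 1, so the sample visits 13/1 = 13 distinct residues mod 13.
Start 6 is machine 6; the machines hit are 1, 2, 3, 4, 5, 6, 7, 8, 9, 10, 11, 12, 13.

13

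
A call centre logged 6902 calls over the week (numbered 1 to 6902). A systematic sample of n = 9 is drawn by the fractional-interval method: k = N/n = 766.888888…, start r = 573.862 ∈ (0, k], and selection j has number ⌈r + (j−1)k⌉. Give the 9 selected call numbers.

574, 1341, 2108, 2875, 3642, 4409, 5176, 5943, 6709

j=1: r + 0k = 573.862 → ⌈·⌉ = 574
j=2: r + 1k = 1340.750888… → ⌈·⌉ = 1341
j=3: r + 2k = 2107.639777… → ⌈·⌉ = 2108
j=4: r + 3k = 2874.528666… → ⌈·⌉ = 2875
j=5: r + 4k = 3641.417555… → ⌈·⌉ = 3642
j=6: r + 5k = 4408.306444… → ⌈·⌉ = 4409
j=7: r + 6k = 5175.195333… → ⌈·⌉ = 5176
j=8: r + 7k = 5942.084222… → ⌈·⌉ = 5943
j=9: r + 8k = 6708.973111… → ⌈·⌉ = 6709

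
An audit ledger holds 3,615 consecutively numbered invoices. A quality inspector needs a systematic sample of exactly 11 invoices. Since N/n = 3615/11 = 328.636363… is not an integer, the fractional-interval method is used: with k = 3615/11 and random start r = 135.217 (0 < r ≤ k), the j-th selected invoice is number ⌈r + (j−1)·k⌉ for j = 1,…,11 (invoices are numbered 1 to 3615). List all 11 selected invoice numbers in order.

j=1: r + 0k = 135.217 → ⌈·⌉ = 136
j=2: r + 1k = 463.853363… → ⌈·⌉ = 464
j=3: r + 2k = 792.489727… → ⌈·⌉ = 793
j=4: r + 3k = 1121.126090… → ⌈·⌉ = 1122
j=5: r + 4k = 1449.762454… → ⌈·⌉ = 1450
j=6: r + 5k = 1778.398818… → ⌈·⌉ = 1779
j=7: r + 6k = 2107.035181… → ⌈·⌉ = 2108
j=8: r + 7k = 2435.671545… → ⌈·⌉ = 2436
j=9: r + 8k = 2764.307909… → ⌈·⌉ = 2765
j=10: r + 9k = 3092.944272… → ⌈·⌉ = 3093
j=11: r + 10k = 3421.580636… → ⌈·⌉ = 3422

136, 464, 793, 1122, 1450, 1779, 2108, 2436, 2765, 3093, 3422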